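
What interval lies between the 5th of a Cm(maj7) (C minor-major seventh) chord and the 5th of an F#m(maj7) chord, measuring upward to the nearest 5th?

Cm(maj7) (C minor-major seventh) has G as its 5th, and F#m(maj7) has C# as its 5th.
G up to C# is 6 semitones, a half step wider than a perfect fourth, so the interval is augmented.

augmented fourth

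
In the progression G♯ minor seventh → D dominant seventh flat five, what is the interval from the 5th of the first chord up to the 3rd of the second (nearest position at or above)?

minor 3rd

G♯ minor seventh has D♯ as its 5th, and D dominant seventh flat five has F♯ as its 3rd.
3 letter names make it a third; at 3 semitones (a half step narrower than major) the quality is minor.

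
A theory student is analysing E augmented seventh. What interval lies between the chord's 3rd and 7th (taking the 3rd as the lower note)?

d5

The chord tones of E augmented seventh are E, G#, B#, D.
So we need the interval from G# up to D.
5 letter names make it a fifth; at 6 semitones (a half step narrower than perfect) the quality is diminished.
This 3–7 tritone is the characteristic tension at the heart of the dominant sound.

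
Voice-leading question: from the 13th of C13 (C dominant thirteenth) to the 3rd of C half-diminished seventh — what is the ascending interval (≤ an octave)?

The 13th of C13 (C dominant thirteenth) is A; the 3rd of C half-diminished seventh is Eb.
A up to Eb is 6 semitones, a half step narrower than a perfect fifth, so the interval is diminished.

d5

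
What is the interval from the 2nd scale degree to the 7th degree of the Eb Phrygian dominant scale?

Spelling the Eb Phrygian dominant scale: Eb Fb G Ab Bb Cb Db.
The 2nd scale degree is Fb and the 7th degree is Db.
Counting 6 letters and 9 half steps from Fb gives a major sixth.

major sixth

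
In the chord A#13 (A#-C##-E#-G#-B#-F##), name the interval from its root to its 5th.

perfect 5th

That puts A# below E#.
A# up to E# spans 5 letter names and 7 semitones — a perfect fifth.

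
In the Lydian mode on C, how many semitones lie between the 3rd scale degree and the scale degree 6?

5

The scale is C D E F# G A B.
E up to A is a perfect fourth — 5 semitones.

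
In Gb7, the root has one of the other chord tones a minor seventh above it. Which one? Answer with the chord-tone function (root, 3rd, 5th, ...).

7th

The chord tones of Gb7 are Gb, Bb, Db, Fb.
The root is Gb. A minor seventh above Gb is Fb.
Fb is the chord's 7th.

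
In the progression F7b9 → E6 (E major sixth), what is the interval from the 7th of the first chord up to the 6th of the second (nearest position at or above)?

The 7th of F7b9 is Eb; the 6th of E6 (E major sixth) is C#.
6 letter names make it a sixth; at 10 semitones (a half step wider than major) the quality is augmented.

augmented sixth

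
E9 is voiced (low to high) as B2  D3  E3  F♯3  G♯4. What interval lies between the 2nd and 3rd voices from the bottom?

major second

Those voices are D3 and E3.
Counting 2 letters and 2 half steps from D gives a major second.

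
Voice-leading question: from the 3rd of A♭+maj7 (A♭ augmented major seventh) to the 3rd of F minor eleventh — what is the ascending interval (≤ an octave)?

minor sixth

The 3rd of A♭+maj7 (A♭ augmented major seventh) is C; the 3rd of F minor eleventh is A♭.
6 letter names make it a sixth; at 8 semitones (a half step narrower than major) the quality is minor.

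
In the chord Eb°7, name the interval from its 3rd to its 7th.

Spelling the chord: Eb Gb Bbb Dbb.
So we need the interval from Gb up to Dbb.
From Gb to Dbb: 6 semitones over a fifth = diminished.

diminished fifth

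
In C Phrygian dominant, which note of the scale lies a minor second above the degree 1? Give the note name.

Db

The scale is C Db E F G Ab Bb.
The degree 1 is C; a minor second above that is Db — scale degree 2.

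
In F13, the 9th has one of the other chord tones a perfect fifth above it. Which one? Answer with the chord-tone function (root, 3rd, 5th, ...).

F13: F A C Eb G D.
The 9th is G. A perfect fifth above G is D.
D is the chord's 13th.

13th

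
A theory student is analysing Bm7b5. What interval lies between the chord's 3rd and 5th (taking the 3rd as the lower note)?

minor 3rd

The chord tones of Bm7b5 are B, D, F, A.
That puts D below F.
D up to F is 3 semitones, a half step narrower than a major third, so the interval is minor.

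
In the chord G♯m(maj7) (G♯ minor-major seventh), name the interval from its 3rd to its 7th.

augmented 5th

The chord tones of G♯m(maj7) (G♯ minor-major seventh) are G♯-B-D♯-F𝄪.
3rd = B; 7th = F𝄪.
B up to F𝄪 is 8 semitones, a half step wider than a perfect fifth, so the interval is augmented.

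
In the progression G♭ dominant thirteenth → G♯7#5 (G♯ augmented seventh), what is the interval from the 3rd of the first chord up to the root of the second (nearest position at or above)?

The 3rd of G♭ dominant thirteenth is B♭; the root of G♯7#5 (G♯ augmented seventh) is G♯.
B♭ up to G♯ is 10 semitones, a half step wider than a major sixth, so the interval is augmented.

augmented 6th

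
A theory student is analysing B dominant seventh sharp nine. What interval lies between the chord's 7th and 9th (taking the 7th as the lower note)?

The chord tones of B7#9 (B dominant seventh sharp nine) are B-D#-F#-A-C##.
That puts A below C##.
3 letter names make it a third; at 5 semitones (a half step wider than major) the quality is augmented.

augmented third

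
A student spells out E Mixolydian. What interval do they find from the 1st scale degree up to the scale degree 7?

minor 7th

Spelling E Mixolydian: E F# G# A B C# D.
1st scale degree = E; scale degree 7 = D.
From E to D: 10 semitones over a seventh = minor.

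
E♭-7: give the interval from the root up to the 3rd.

E♭ minor seventh: E♭ G♭ B♭ D♭.
So we need the interval from E♭ up to G♭.
3 letter names make it a third; at 3 semitones (a half step narrower than major) the quality is minor.

m3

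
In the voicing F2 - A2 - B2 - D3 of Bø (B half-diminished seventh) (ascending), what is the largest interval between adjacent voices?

Adjacent intervals: F2→A2 = major third; A2→B2 = major second; B2→D3 = minor third.
The largest is F2 to A2, a major third (4 semitones).

major third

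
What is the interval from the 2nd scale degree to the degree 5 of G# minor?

G# natural minor: G# A# B C# D# E F#.
2nd scale degree = A#; 5th degree = D#.
Counting 4 letters and 5 half steps from A# gives a perfect fourth.

P4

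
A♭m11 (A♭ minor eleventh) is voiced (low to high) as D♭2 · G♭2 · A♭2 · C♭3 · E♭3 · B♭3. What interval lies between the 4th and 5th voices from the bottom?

major third

Those voices are C♭3 and E♭3.
From C♭ to E♭ is 4 semitones, exactly the major third.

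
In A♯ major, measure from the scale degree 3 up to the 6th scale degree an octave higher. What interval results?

Spelling A♯ major: A♯ B♯ C𝄪 D♯ E♯ F𝄪 G𝄪.
The scale degree 3 is C𝄪 and the 6th scale degree (up an octave) is F𝄪.
From C𝄪 to F𝄪 is 17 semitones, exactly the perfect eleventh.

perfect eleventh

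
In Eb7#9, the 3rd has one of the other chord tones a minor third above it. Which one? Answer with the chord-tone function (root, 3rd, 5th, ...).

5th

Spelling the chord: Eb–G–Bb–Db–F#.
The 3rd is G. A minor third above G is Bb.
Bb is the chord's 5th.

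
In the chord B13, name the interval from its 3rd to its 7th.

diminished fifth

B dominant thirteenth: B–D#–F#–A–C#–G#.
That puts D# below A.
From D# to A: 6 semitones over a fifth = diminished.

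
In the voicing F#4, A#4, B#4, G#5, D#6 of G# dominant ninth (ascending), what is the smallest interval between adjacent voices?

Adjacent intervals: F#4→A#4 = major third; A#4→B#4 = major second; B#4→G#5 = minor sixth; G#5→D#6 = perfect fifth.
The smallest is A#4 to B#4, a major second (2 semitones).

major 2nd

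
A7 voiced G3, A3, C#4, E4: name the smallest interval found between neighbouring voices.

major 2nd

Adjacent intervals: G3→A3 = major second; A3→C#4 = major third; C#4→E4 = minor third.
The smallest is G3 to A3, a major second (2 semitones).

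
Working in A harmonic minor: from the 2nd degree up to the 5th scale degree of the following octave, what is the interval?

Spelling A harmonic minor: A B C D E F G#.
So we need the interval from B up to E.
From B to E is 17 semitones, exactly the perfect eleventh.

perfect eleventh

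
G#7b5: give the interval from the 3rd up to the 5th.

The chord tones of G#7b5 are G#, B#, D, F#.
The 3rd is B# and the 5th is D.
3 letter names make it a third; at 2 semitones (a whole step narrower than major) the quality is diminished.

d3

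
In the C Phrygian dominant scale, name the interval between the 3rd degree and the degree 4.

minor 2nd

C phrygian dominant: C D♭ E F G A♭ B♭.
So we need the interval from E up to F.
E up to F is 1 semitone, a half step narrower than a major second, so the interval is minor.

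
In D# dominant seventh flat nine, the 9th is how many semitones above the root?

Spelling the chord: D#-F##-A#-C#-E.
D# to E is a minor ninth: 13 semitones.

13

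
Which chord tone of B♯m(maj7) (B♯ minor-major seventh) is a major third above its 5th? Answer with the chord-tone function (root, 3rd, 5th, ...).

7th

Spelling the chord: B♯-D♯-F𝄪-A𝄪.
The 5th is F𝄪. A major third above F𝄪 is A𝄪.
A𝄪 is the chord's 7th.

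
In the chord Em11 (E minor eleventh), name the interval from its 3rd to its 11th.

Em11 is spelled E G B D F♯ A.
The 3rd is G and the 11th is A.
Counting 9 letters and 14 half steps from G gives a major ninth.

major 9th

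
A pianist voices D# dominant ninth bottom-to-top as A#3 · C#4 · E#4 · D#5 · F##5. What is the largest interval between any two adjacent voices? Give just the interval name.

Adjacent intervals: A#3→C#4 = minor third; C#4→E#4 = major third; E#4→D#5 = minor seventh; D#5→F##5 = major third.
The largest is E#4 to D#5, a minor seventh (10 semitones).

minor 7th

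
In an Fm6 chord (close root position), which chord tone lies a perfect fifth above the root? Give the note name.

C

Fm6: F, Ab, C, D.
The root is F. A perfect fifth above F is C.
C is the chord's 5th.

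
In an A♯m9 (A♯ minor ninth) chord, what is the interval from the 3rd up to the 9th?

A♯m9: A♯, C♯, E♯, G♯, B♯.
3rd = C♯; 9th = B♯.
C♯ up to B♯ spans 7 letter names and 11 semitones — a major seventh.

major 7th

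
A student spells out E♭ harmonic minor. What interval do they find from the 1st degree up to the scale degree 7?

E♭ harmonic minor: E♭ F G♭ A♭ B♭ C♭ D.
1st degree = E♭; 7th degree = D.
E♭ up to D spans 7 letter names and 11 semitones — a major seventh.

major seventh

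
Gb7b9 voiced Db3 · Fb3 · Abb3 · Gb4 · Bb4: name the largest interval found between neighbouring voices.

Adjacent intervals: Db3→Fb3 = minor third; Fb3→Abb3 = minor third; Abb3→Gb4 = major seventh; Gb4→Bb4 = major third.
The largest is Abb3 to Gb4, a major seventh (11 semitones).

M7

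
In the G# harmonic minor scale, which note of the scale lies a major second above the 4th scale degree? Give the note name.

The scale is G# A# B C# D# E F##.
The 4th scale degree is C#; a major second above that is D# — scale degree 5.

D#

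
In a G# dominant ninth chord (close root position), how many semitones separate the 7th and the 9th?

The chord tones of G#9 are G#-B#-D#-F#-A#.
F# to A# is a major third: 4 semitones.

4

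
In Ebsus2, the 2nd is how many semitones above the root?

The chord tones of Ebsus2 (Eb sus2) are Eb, F, Bb.
Eb to F is a major second: 2 semitones.

2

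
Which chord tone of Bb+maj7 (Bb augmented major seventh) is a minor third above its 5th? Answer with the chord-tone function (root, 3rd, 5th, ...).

The chord tones of Bb augmented major seventh are Bb-D-F#-A.
The 5th is F#. A minor third above F# is A.
A is the chord's 7th.

7th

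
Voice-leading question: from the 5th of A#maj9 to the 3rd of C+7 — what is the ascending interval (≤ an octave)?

diminished 8th

A#maj9 has E# as its 5th, and C+7 has E as its 3rd.
E# up to E is 11 semitones, a half step narrower than a perfect octave, so the interval is diminished.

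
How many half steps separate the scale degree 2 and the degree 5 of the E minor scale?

5

The scale is E F# G A B C D.
F# up to B is a perfect fourth — 5 semitones.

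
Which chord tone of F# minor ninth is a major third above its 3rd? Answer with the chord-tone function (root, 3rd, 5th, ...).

F#m9 (F# minor ninth) is spelled F# A C# E G#.
The 3rd is A. A major third above A is C#.
C# is the chord's 5th.

5th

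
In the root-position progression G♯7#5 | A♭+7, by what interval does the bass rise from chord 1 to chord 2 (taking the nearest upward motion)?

The roots are G♯ and A♭.
G♯ up to A♭ is 0 semitones, a whole step narrower than a major second, so the interval is diminished.

d2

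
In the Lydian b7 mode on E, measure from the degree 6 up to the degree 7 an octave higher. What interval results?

minor ninth

The scale runs E F# G# A# B C# D.
That puts C# below D.
From C# to D: 13 semitones over a ninth = minor.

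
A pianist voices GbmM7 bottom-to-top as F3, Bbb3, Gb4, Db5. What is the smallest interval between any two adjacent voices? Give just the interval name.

diminished fourth

Adjacent intervals: F3→Bbb3 = diminished fourth; Bbb3→Gb4 = major sixth; Gb4→Db5 = perfect fifth.
The smallest is F3 to Bbb3, a diminished fourth (4 semitones).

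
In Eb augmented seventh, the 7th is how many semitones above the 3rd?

6

Spelling the chord: Eb-G-B-Db.
G to Db is a diminished fifth: 6 semitones.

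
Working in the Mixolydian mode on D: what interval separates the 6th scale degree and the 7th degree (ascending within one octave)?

The scale runs D E F# G A B C.
6th scale degree = B; 7th scale degree = C.
B up to C is 1 semitone, a half step narrower than a major second, so the interval is minor.

m2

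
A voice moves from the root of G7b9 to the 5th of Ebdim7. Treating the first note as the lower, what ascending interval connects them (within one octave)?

diminished third

The root of G7b9 is G; the 5th of Ebdim7 is Bbb.
From G to Bbb: 2 semitones over a third = diminished.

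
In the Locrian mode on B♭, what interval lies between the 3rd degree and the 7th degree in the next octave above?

P12

B♭ locrian: B♭ C♭ D♭ E♭ F♭ G♭ A♭.
That puts D♭ below A♭.
Counting 12 letters and 19 half steps from D♭ gives a perfect twelfth.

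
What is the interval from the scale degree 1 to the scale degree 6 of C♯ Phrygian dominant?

minor sixth

C♯ phrygian dominant: C♯ D E♯ F♯ G♯ A B.
So we need the interval from C♯ up to A.
From C♯ to A: 8 semitones over a sixth = minor.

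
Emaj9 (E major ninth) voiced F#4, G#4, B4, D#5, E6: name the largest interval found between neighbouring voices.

Adjacent intervals: F#4→G#4 = major second; G#4→B4 = minor third; B4→D#5 = major third; D#5→E6 = minor ninth.
The largest is D#5 to E6, a minor ninth (13 semitones).

minor 9th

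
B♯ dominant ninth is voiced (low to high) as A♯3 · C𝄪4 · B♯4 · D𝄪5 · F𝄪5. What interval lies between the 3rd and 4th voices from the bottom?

Those voices are B♯4 and D𝄪5.
From B♯ to D𝄪 is 4 semitones, exactly the major third.

major third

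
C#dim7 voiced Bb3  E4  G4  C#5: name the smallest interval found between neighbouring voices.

minor third

Adjacent intervals: Bb3→E4 = augmented fourth; E4→G4 = minor third; G4→C#5 = augmented fourth.
The smallest is E4 to G4, a minor third (3 semitones).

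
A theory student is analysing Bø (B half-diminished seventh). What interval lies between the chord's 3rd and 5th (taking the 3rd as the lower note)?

minor third

Bø: B D F A.
That puts D below F.
From D to F: 3 semitones over a third = minor.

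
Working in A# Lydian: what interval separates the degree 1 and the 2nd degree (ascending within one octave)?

The scale runs A# B# C## D## E# F## G##.
So we need the interval from A# up to B#.
A# up to B# spans 2 letter names and 2 semitones — a major second.

major second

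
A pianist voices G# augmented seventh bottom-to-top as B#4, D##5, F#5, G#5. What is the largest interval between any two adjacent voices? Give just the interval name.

Adjacent intervals: B#4→D##5 = major third; D##5→F#5 = diminished third; F#5→G#5 = major second.
The largest is B#4 to D##5, a major third (4 semitones).

M3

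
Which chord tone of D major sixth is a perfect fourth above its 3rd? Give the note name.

B

D6: D F# A B.
The 3rd is F#. A perfect fourth above F# is B.
B is the chord's 6th.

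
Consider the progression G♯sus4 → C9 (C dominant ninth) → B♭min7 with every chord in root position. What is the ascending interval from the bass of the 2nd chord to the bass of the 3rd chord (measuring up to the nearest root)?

minor seventh

The roots are C and B♭.
From C to B♭: 10 semitones over a seventh = minor.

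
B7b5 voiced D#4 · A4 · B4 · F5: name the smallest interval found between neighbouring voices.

Adjacent intervals: D#4→A4 = diminished fifth; A4→B4 = major second; B4→F5 = diminished fifth.
The smallest is A4 to B4, a major second (2 semitones).

major second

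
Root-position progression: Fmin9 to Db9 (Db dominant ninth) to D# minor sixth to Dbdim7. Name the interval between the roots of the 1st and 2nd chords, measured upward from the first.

The roots are F and Db.
6 letter names make it a sixth; at 8 semitones (a half step narrower than major) the quality is minor.

minor 6th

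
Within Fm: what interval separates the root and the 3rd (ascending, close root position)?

F-: F, A♭, C.
Root = F; 3rd = A♭.
3 letter names make it a third; at 3 semitones (a half step narrower than major) the quality is minor.

m3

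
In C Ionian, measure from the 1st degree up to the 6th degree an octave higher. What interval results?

Spelling C Ionian: C D E F G A B.
That puts C below A.
C up to A spans 13 letter names and 21 semitones — a major thirteenth.

major thirteenth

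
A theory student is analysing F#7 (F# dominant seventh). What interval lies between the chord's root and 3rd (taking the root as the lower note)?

major 3rd

Spelling the chord: F#–A#–C#–E.
The root is F# and the 3rd is A#.
F# up to A# spans 3 letter names and 4 semitones — a major third.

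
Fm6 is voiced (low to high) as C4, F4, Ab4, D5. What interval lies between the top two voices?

Those voices are Ab4 and D5.
4 letter names make it a fourth; at 6 semitones (a half step wider than perfect) the quality is augmented.

augmented fourth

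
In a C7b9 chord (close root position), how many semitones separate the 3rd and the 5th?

3

C dominant seventh flat nine is spelled C–E–G–Bb–Db.
E to G is a minor third: 3 semitones.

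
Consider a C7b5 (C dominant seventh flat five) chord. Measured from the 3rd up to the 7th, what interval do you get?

The chord tones of C7b5 are C E G♭ B♭.
3rd = E; 7th = B♭.
From E to B♭: 6 semitones over a fifth = diminished.
That tritone between 3rd and 7th is what gives the dominant seventh its pull toward resolution.

diminished fifth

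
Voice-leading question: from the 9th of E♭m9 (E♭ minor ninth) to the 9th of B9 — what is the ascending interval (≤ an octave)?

E♭m9 (E♭ minor ninth) has F as its 9th, and B9 has C♯ as its 9th.
5 letter names make it a fifth; at 8 semitones (a half step wider than perfect) the quality is augmented.

A5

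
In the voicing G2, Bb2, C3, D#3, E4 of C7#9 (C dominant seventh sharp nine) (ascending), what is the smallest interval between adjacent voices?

Adjacent intervals: G2→Bb2 = minor third; Bb2→C3 = major second; C3→D#3 = augmented second; D#3→E4 = minor ninth.
The smallest is Bb2 to C3, a major second (2 semitones).

major second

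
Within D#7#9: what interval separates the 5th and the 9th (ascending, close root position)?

Spelling the chord: D#–F##–A#–C#–E##.
So we need the interval from A# up to E##.
A# up to E## is 8 semitones, a half step wider than a perfect fifth, so the interval is augmented.

augmented fifth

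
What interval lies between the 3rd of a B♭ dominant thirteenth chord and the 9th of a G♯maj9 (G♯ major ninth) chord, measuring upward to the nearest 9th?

The 3rd of B♭ dominant thirteenth is D; the 9th of G♯maj9 (G♯ major ninth) is A♯.
5 letter names make it a fifth; at 8 semitones (a half step wider than perfect) the quality is augmented.

augmented fifth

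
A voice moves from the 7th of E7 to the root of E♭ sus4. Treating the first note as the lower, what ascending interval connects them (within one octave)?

The 7th of E7 is D; the root of E♭ sus4 is E♭.
D up to E♭ is 1 semitone, a half step narrower than a major second, so the interval is minor.

m2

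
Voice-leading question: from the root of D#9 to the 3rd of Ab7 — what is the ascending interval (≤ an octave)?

The root of D#9 is D#; the 3rd of Ab7 is C.
From D# to C: 9 semitones over a seventh = diminished.

d7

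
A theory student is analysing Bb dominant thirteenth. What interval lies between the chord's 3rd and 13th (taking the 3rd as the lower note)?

perfect eleventh

Bb dominant thirteenth is spelled Bb–D–F–Ab–C–G.
So we need the interval from D up to G.
D up to G spans 11 letter names and 17 semitones — a perfect eleventh.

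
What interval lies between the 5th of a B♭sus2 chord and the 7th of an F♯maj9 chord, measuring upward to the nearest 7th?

B♭sus2 has F as its 5th, and F♯maj9 has E♯ as its 7th.
From F to E♯: 12 semitones over a seventh = augmented.

augmented seventh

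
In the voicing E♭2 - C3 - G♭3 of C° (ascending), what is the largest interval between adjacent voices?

Adjacent intervals: E♭2→C3 = major sixth; C3→G♭3 = diminished fifth.
The largest is E♭2 to C3, a major sixth (9 semitones).

major sixth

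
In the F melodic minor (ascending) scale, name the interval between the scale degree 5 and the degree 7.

The scale runs F G A♭ B♭ C D E.
So we need the interval from C up to E.
C up to E spans 3 letter names and 4 semitones — a major third.

major third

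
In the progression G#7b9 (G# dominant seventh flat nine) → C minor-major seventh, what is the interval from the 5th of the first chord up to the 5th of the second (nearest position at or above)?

diminished 4th

The 5th of G#7b9 (G# dominant seventh flat nine) is D#; the 5th of C minor-major seventh is G.
From D# to G: 4 semitones over a fourth = diminished.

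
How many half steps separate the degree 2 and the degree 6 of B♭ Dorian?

7

The scale is B♭ C D♭ E♭ F G A♭.
C up to G is a perfect fifth — 7 semitones.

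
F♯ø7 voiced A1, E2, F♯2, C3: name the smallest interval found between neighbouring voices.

M2

Adjacent intervals: A1→E2 = perfect fifth; E2→F♯2 = major second; F♯2→C3 = diminished fifth.
The smallest is E2 to F♯2, a major second (2 semitones).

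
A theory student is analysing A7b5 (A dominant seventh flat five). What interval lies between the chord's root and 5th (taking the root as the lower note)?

The chord tones of A7b5 (A dominant seventh flat five) are A C♯ E♭ G.
Root = A; 5th = E♭.
A up to E♭ is 6 semitones, a half step narrower than a perfect fifth, so the interval is diminished.

diminished 5th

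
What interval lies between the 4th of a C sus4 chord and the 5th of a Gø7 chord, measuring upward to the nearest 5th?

The 4th of C sus4 is F; the 5th of Gø7 is D♭.
F up to D♭ is 8 semitones, a half step narrower than a major sixth, so the interval is minor.

minor 6th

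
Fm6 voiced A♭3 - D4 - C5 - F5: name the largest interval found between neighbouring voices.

Adjacent intervals: A♭3→D4 = augmented fourth; D4→C5 = minor seventh; C5→F5 = perfect fourth.
The largest is D4 to C5, a minor seventh (10 semitones).

minor seventh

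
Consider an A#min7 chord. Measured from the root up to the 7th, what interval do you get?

minor seventh

A#-7 (A# minor seventh) is spelled A#, C#, E#, G#.
Root = A#; 7th = G#.
From A# to G#: 10 semitones over a seventh = minor.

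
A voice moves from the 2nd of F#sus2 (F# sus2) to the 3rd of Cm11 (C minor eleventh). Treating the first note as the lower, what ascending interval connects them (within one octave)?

F#sus2 (F# sus2) has G# as its 2nd, and Cm11 (C minor eleventh) has Eb as its 3rd.
From G# to Eb: 7 semitones over a sixth = diminished.

diminished 6th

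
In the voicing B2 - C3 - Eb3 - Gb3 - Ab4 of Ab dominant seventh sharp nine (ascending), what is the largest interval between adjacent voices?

major ninth

Adjacent intervals: B2→C3 = minor second; C3→Eb3 = minor third; Eb3→Gb3 = minor third; Gb3→Ab4 = major ninth.
The largest is Gb3 to Ab4, a major ninth (14 semitones).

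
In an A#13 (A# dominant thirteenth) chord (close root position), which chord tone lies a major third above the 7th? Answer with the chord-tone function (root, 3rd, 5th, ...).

A#13 (A# dominant thirteenth): A#–C##–E#–G#–B#–F##.
The 7th is G#. A major third above G# is B#.
B# is the chord's 9th.

9th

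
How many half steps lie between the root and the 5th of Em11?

Em11 (E minor eleventh): E, G, B, D, F#, A.
E to B is a perfect fifth: 7 semitones.

7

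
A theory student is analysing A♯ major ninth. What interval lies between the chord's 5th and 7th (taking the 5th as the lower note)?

A♯maj9: A♯–C𝄪–E♯–G𝄪–B♯.
That puts E♯ below G𝄪.
Counting 3 letters and 4 half steps from E♯ gives a major third.

major third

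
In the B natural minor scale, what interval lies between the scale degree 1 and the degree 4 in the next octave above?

perfect eleventh

Spelling the B natural minor scale: B C♯ D E F♯ G A.
The scale degree 1 is B and the 4th degree (up an octave) is E.
B up to E spans 11 letter names and 17 semitones — a perfect eleventh.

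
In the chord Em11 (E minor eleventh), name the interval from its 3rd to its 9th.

major 7th

Em11 is spelled E, G, B, D, F#, A.
3rd = G; 9th = F#.
G up to F# spans 7 letter names and 11 semitones — a major seventh.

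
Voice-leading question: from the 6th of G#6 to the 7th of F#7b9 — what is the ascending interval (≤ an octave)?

diminished octave

G#6 has E# as its 6th, and F#7b9 has E as its 7th.
E# up to E is 11 semitones, a half step narrower than a perfect octave, so the interval is diminished.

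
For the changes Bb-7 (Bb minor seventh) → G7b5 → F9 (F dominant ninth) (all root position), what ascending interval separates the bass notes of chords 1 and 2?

The roots are Bb and G.
Bb up to G spans 6 letter names and 9 semitones — a major sixth.

major sixth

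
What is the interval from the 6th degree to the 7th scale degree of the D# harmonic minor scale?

augmented 2nd

Spelling the D# harmonic minor scale: D# E# F# G# A# B C##.
That puts B below C##.
2 letter names make it a second; at 3 semitones (a half step wider than major) the quality is augmented.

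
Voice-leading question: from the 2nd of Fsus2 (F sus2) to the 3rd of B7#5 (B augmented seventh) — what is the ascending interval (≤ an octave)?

augmented fifth

Fsus2 (F sus2) has G as its 2nd, and B7#5 (B augmented seventh) has D♯ as its 3rd.
G up to D♯ is 8 semitones, a half step wider than a perfect fifth, so the interval is augmented.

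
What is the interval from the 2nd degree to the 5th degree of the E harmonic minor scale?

Spelling the E harmonic minor scale: E F# G A B C D#.
That puts F# below B.
Counting 4 letters and 5 half steps from F# gives a perfect fourth.

P4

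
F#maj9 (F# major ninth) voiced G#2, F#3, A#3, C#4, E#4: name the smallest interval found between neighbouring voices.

Adjacent intervals: G#2→F#3 = minor seventh; F#3→A#3 = major third; A#3→C#4 = minor third; C#4→E#4 = major third.
The smallest is A#3 to C#4, a minor third (3 semitones).

m3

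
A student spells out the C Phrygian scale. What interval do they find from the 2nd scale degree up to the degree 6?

perfect fifth

C phrygian: C Db Eb F G Ab Bb.
That puts Db below Ab.
From Db to Ab is 7 semitones, exactly the perfect fifth.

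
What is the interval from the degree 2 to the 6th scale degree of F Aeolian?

Spelling F Aeolian: F G Ab Bb C Db Eb.
Degree 2 = G; 6th degree = Db.
G up to Db is 6 semitones, a half step narrower than a perfect fifth, so the interval is diminished.

diminished 5th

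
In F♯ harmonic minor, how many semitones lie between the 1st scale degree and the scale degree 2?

The scale is F♯ G♯ A B C♯ D E♯.
F♯ up to G♯ is a major second — 2 semitones.

2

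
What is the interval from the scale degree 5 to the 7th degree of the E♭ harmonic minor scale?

E♭ harmonic minor: E♭ F G♭ A♭ B♭ C♭ D.
Scale degree 5 = B♭; 7th degree = D.
Counting 3 letters and 4 half steps from B♭ gives a major third.

major 3rd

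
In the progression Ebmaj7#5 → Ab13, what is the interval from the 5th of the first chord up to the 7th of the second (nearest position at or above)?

Ebmaj7#5 has B as its 5th, and Ab13 has Gb as its 7th.
From B to Gb: 7 semitones over a sixth = diminished.

diminished sixth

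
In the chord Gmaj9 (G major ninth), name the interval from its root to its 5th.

The chord tones of Gmaj9 are G–B–D–F#–A.
Root = G; 5th = D.
G up to D spans 5 letter names and 7 semitones — a perfect fifth.

perfect 5th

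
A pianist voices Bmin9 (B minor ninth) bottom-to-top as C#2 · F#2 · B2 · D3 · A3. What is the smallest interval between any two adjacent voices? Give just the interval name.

minor third

Adjacent intervals: C#2→F#2 = perfect fourth; F#2→B2 = perfect fourth; B2→D3 = minor third; D3→A3 = perfect fifth.
The smallest is B2 to D3, a minor third (3 semitones).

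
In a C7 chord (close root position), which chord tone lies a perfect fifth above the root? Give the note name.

G

The chord tones of C7 (C dominant seventh) are C, E, G, B♭.
The root is C. A perfect fifth above C is G.
G is the chord's 5th.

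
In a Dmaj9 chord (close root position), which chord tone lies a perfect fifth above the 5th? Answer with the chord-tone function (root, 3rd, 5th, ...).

9th

Spelling the chord: D–F#–A–C#–E.
The 5th is A. A perfect fifth above A is E.
E is the chord's 9th.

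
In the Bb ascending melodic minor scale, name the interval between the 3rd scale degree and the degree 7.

Spelling the Bb ascending melodic minor scale: Bb C Db Eb F G A.
That puts Db below A.
5 letter names make it a fifth; at 8 semitones (a half step wider than perfect) the quality is augmented.

A5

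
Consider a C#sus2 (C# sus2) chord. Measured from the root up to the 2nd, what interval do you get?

major 2nd

The chord tones of C#sus2 (C# sus2) are C#-D#-G#.
That puts C# below D#.
C# up to D# spans 2 letter names and 2 semitones — a major second.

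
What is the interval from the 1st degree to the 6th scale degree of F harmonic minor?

Spelling F harmonic minor: F G A♭ B♭ C D♭ E.
The 1st degree is F and the degree 6 is D♭.
From F to D♭: 8 semitones over a sixth = minor.

minor 6th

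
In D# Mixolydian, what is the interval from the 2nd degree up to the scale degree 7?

minor 6th

The scale runs D# E# F## G# A# B# C#.
That puts E# below C#.
From E# to C#: 8 semitones over a sixth = minor.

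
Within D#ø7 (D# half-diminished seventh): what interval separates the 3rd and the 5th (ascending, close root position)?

minor 3rd

D# half-diminished seventh is spelled D#–F#–A–C#.
3rd = F#; 5th = A.
From F# to A: 3 semitones over a third = minor.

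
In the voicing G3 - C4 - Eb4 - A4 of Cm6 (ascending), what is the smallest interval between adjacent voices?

minor third

Adjacent intervals: G3→C4 = perfect fourth; C4→Eb4 = minor third; Eb4→A4 = augmented fourth.
The smallest is C4 to Eb4, a minor third (3 semitones).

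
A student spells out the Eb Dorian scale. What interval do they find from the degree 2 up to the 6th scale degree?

perfect fifth

Spelling the Eb Dorian scale: Eb F Gb Ab Bb C Db.
That puts F below C.
Counting 5 letters and 7 half steps from F gives a perfect fifth.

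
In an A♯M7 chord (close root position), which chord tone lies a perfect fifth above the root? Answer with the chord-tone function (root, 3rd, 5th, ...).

5th

A♯Δ7 (A♯ major seventh): A♯, C𝄪, E♯, G𝄪.
The root is A♯. A perfect fifth above A♯ is E♯.
E♯ is the chord's 5th.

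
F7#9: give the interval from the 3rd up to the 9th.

major 7th

The chord tones of F7#9 are F-A-C-E♭-G♯.
That puts A below G♯.
From A to G♯ is 11 semitones, exactly the major seventh.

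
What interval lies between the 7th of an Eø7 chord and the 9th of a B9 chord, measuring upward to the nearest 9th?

The 7th of Eø7 is D; the 9th of B9 is C#.
From D to C# is 11 semitones, exactly the major seventh.

major seventh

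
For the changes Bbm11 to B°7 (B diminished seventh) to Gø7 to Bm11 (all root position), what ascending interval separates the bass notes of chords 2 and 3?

The roots are B and G.
B up to G is 8 semitones, a half step narrower than a major sixth, so the interval is minor.

m6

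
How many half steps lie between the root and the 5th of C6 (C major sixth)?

7

C6 is spelled C-E-G-A.
C to G is a perfect fifth: 7 semitones.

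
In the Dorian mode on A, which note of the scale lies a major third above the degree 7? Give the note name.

The scale is A B C D E F# G.
The degree 7 is G; a major third above that is B — scale degree 2.

B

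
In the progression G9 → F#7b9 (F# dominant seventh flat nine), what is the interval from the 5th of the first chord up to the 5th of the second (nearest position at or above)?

major 7th

The 5th of G9 is D; the 5th of F#7b9 (F# dominant seventh flat nine) is C#.
From D to C# is 11 semitones, exactly the major seventh.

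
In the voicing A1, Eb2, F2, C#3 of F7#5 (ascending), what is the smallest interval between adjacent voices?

major second

Adjacent intervals: A1→Eb2 = diminished fifth; Eb2→F2 = major second; F2→C#3 = augmented fifth.
The smallest is Eb2 to F2, a major second (2 semitones).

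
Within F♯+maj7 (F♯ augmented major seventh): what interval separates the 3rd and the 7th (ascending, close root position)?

perfect fifth

F♯ augmented major seventh: F♯–A♯–C𝄪–E♯.
The 3rd is A♯ and the 7th is E♯.
A♯ up to E♯ spans 5 letter names and 7 semitones — a perfect fifth.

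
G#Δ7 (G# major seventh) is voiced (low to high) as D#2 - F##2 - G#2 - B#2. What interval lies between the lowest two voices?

Those voices are D#2 and F##2.
D# up to F## spans 3 letter names and 4 semitones — a major third.

major third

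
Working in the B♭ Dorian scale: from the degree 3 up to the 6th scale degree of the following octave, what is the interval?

augmented 11th

Spelling the B♭ Dorian scale: B♭ C D♭ E♭ F G A♭.
Degree 3 = D♭; degree 6 (up an octave) = G.
From D♭ to G: 18 semitones over an eleventh = augmented.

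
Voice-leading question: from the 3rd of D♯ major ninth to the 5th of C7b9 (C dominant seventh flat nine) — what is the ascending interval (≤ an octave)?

diminished second

The 3rd of D♯ major ninth is F𝄪; the 5th of C7b9 (C dominant seventh flat nine) is G.
2 letter names make it a second; at 0 semitones (a whole step narrower than major) the quality is diminished.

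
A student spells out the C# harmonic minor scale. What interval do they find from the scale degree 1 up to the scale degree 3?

Spelling the C# harmonic minor scale: C# D# E F# G# A B#.
The scale degree 1 is C# and the degree 3 is E.
3 letter names make it a third; at 3 semitones (a half step narrower than major) the quality is minor.

minor 3rd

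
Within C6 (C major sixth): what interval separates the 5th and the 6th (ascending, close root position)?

Spelling the chord: C, E, G, A.
5th = G; 6th = A.
From G to A is 2 semitones, exactly the major second.

M2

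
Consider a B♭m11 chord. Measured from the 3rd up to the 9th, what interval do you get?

The chord tones of B♭m11 (B♭ minor eleventh) are B♭ D♭ F A♭ C E♭.
So we need the interval from D♭ up to C.
Counting 7 letters and 11 half steps from D♭ gives a major seventh.

major seventh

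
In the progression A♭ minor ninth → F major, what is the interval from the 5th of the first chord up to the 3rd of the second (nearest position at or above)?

The 5th of A♭ minor ninth is E♭; the 3rd of F major is A.
From E♭ to A: 6 semitones over a fourth = augmented.

augmented fourth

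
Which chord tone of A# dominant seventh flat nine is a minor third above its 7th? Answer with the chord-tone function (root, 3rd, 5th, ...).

9th

The chord tones of A#7b9 are A#–C##–E#–G#–B.
The 7th is G#. A minor third above G# is B.
B is the chord's 9th.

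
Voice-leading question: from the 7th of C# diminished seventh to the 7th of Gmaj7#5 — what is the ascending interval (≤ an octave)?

augmented fifth

C# diminished seventh has Bb as its 7th, and Gmaj7#5 has F# as its 7th.
From Bb to F#: 8 semitones over a fifth = augmented.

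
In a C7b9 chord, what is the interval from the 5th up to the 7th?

minor 3rd

The chord tones of C7b9 (C dominant seventh flat nine) are C E G Bb Db.
The 5th is G and the 7th is Bb.
3 letter names make it a third; at 3 semitones (a half step narrower than major) the quality is minor.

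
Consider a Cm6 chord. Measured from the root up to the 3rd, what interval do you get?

minor 3rd

Cmin6: C–Eb–G–A.
The root is C and the 3rd is Eb.
3 letter names make it a third; at 3 semitones (a half step narrower than major) the quality is minor.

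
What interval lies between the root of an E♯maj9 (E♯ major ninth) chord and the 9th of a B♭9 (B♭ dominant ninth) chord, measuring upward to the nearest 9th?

E♯maj9 (E♯ major ninth) has E♯ as its root, and B♭9 (B♭ dominant ninth) has C as its 9th.
From E♯ to C: 7 semitones over a sixth = diminished.

diminished sixth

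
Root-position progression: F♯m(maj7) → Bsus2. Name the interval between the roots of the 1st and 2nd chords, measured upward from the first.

The roots are F♯ and B.
From F♯ to B is 5 semitones, exactly the perfect fourth.

perfect fourth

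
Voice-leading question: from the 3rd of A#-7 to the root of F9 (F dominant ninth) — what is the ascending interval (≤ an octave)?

The 3rd of A#-7 is C#; the root of F9 (F dominant ninth) is F.
4 letter names make it a fourth; at 4 semitones (a half step narrower than perfect) the quality is diminished.

diminished fourth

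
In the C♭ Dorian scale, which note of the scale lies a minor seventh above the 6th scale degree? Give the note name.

Gb

The scale is C♭ D♭ E𝄫 F♭ G♭ A♭ B𝄫.
The 6th scale degree is A♭; a minor seventh above that is G♭ — scale degree 5.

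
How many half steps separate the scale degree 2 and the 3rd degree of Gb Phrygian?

2

The scale is Gb Abb Bbb Cb Db Ebb Fb.
Abb up to Bbb is a major second — 2 semitones.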